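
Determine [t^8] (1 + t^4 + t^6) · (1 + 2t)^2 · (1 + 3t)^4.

835

(1 + t^4 + t^6) has coefficients 1,0,0,0,1,0,1 for degrees 0…6.
(1 + 2t)^2 has coefficients 1,4,4,0,0,0,0,0,0 for degrees 0…8.
Finally multiplying by (1 + 3t)^4, the product of all factors after the first has coefficients 1,16,106,372,729,756,324,0,0 for degrees 0…8.
[t^8] = 1·0 + 1·729 + 1·106 = 835.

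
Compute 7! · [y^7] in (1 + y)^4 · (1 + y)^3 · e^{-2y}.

The EGF product rule gives c_7 = Σ_{k_1+k_2+k_3=7} C(7; k_1,k_2,k_3) · ∏ g_i(k_i), where (1+y)^4 gives the falling factorial (4)_k; (1+y)^3 gives the falling factorial (3)_k; e^{-2y} gives (-2)^k.
g_1(k) for k = 0…7: 1, 4, 12, 24, 24, 0, 0, 0.
g_2(k) for k = 0…7: 1, 3, 6, 6, 0, 0, 0, 0.
g_3(k) for k = 0…7: 1, -2, 4, -8, 16, -32, 64, -128.
First combine the last two factors: h(k) = Σ_j C(k,j)·g_2(j)·g_3(k−j) for k = 0…7: 1, 1, -2, -2, 16, -32, -32, 544.
c_7 = Σ_k C(7,k)·g_1(k)·h(7−k) = 1·1·544 + 7·4·(-32) + 21·12·(-32) + 35·24·16 + 35·24·(-2) = 544 − 896 − 8064 + 13440 − 1680 = 3344.

3344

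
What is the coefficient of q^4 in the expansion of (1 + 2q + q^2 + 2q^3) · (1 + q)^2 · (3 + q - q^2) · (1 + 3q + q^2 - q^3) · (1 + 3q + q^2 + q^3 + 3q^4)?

(1 + 2q + q^2 + 2q^3) has coefficients 1,2,1,2 for degrees 0…3.
(1 + q)^2 has coefficients 1,2,1,0,0 for degrees 0…4.
Multiplying by (3 + q - q^2) gives running coefficients 3,7,4,-1,-1 for degrees 0…4.
Multiplying by (1 + 3q + q^2 - q^3) gives running coefficients 3,16,28,15,-7 for degrees 0…4.
Finally multiplying by (1 + 3q + q^2 + q^3 + 3q^4), the product of all factors after the first has coefficients 3,25,79,118,91 for degrees 0…4.
[q^4] = 1·91 + 2·118 + 1·79 + 2·25 = 456.

456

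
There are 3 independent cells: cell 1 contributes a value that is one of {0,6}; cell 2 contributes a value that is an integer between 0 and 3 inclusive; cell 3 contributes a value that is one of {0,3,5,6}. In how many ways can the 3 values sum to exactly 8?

3

The generating function for the choices is (1 + y^6)·(1 + y + y^2 + y^3)·(1 + y^3 + y^5 + y^6); the count is [y^8].
(1 + y^6) has coefficients 1,0,0,0,0,0,1 for degrees 0…6.
(1 + y + y^2 + y^3) has coefficients 1,1,1,1,0,0,0,0,0 for degrees 0…8.
Finally multiplying by (1 + y^3 + y^5 + y^6), the product of all factors after the first has coefficients 1,1,1,2,1,2,3,2,2 for degrees 0…8.
[y^8] = 1·2 + 1·1 = 3.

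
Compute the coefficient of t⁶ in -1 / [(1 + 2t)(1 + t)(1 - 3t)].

-379

Partial fractions give a closed form: a_n = (-4/5)·(-2)^n + (1/4)·(-1)^n + (-9/20)·3^n.
At n = 6: a_6 = -379.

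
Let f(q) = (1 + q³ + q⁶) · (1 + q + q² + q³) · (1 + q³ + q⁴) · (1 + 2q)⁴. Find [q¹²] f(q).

266

(1 + q³ + q⁶) has coefficients 1,0,0,1,0,0,1 for degrees 0…6.
(1 + q + q² + q³) has coefficients 1,1,1,1,0,0,0,0,0,0,0,0,0 for degrees 0…12.
Multiplying by (1 + q³ + q⁴) gives running coefficients 1,1,1,2,2,2,2,1,0,0,0,0,0 for degrees 0…12.
Finally multiplying by (1 + 2q)⁴, the product of all factors after the first has coefficients 1,9,33,66,90,114,146,161,152,120,64,16,0 for degrees 0…12.
[q¹²] = 1·0 + 1·120 + 1·146 = 266.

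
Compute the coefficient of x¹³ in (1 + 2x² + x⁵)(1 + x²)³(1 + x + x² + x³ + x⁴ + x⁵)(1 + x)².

40

(1 + 2x² + x⁵) has coefficients 1,0,2,0,0,1 for degrees 0…5.
(1 + x²)³ has coefficients 1,0,3,0,3,0,1,0,0,0,0,0,0,0 for degrees 0…13.
Multiplying by (1 + x + x² + x³ + x⁴ + x⁵) gives running coefficients 1,1,4,4,7,7,7,7,4,4,1,1,0,0 for degrees 0…13.
Finally multiplying by (1 + x)², the product of all factors after the first has coefficients 1,3,7,13,19,25,28,28,25,19,13,7,3,1 for degrees 0…13.
[x¹³] = 1·1 + 2·7 + 1·25 = 40.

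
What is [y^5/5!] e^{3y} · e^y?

1024

The EGF product rule gives c_5 = Σ_{k_1+k_2=5} C(5; k_1,k_2) · ∏ g_i(k_i), where e^{3y} gives (3)^k; e^y gives (1)^k.
g_1(k) for k = 0…5: 1, 3, 9, 27, 81, 243.
g_2(k) for k = 0…5: 1, 1, 1, 1, 1, 1.
c_5 = Σ_k C(5,k)·g_1(k)·g_2(5−k) = 1·1·1 + 5·3·1 + 10·9·1 + 10·27·1 + 5·81·1 + 1·243·1 = 1 + 15 + 90 + 270 + 405 + 243 = 1024.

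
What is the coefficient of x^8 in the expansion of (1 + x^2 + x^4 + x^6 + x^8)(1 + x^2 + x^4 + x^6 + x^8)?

(1 + x^2 + x^4 + x^6 + x^8) has coefficients 1,0,1,0,1,0,1,0,1 for degrees 0…8.
(1 + x^2 + x^4 + x^6 + x^8) has coefficients 1,0,1,0,1,0,1,0,1 for degrees 0…8.
[x^8] = 1·1 + 1·1 + 1·1 + 1·1 + 1·1 = 5.

5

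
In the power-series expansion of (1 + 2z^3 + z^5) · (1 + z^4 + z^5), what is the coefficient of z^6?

(1 + 2z^3 + z^5) has coefficients 1,0,0,2,0,1 for degrees 0…5.
(1 + z^4 + z^5) has coefficients 1,0,0,0,1,1,0 for degrees 0…6.
[z^6] = 1·0 + 2·0 + 1·0 = 0.

0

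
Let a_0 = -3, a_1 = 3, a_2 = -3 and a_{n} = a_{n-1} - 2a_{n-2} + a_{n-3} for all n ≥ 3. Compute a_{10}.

72

The ordinary generating function has denominator 1 - q + 2q^2 - q^3.
Iterating the recurrence: a_0,…,a_{10} = -3, 3, -3, -12, -3, 18, 12, -27, -33, 33, 72.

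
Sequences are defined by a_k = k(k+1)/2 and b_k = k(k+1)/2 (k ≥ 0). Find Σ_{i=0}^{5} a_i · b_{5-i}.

The convolution is the t^5 coefficient of A(t)B(t).
Σ = 0·15 + 1·10 + 3·6 + 6·3 + 10·1 + 15·0 = 56.

56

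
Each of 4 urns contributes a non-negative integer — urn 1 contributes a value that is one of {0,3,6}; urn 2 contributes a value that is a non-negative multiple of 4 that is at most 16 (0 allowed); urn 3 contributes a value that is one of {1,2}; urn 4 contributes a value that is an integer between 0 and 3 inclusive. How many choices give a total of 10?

The generating function for the choices is (1 + z^3 + z^6)·(1 + z^4 + z^8 + z^12 + z^16)·(z + z^2)·(1 + z + z^2 + z^3); the count is [z^10].
(1 + z^3 + z^6) has coefficients 1,0,0,1,0,0,1 for degrees 0…6.
(1 + z^4 + z^8 + z^12 + z^16) has coefficients 1,0,0,0,1,0,0,0,1,0,0 for degrees 0…10.
Multiplying by (z + z^2) gives running coefficients 0,1,1,0,0,1,1,0,0,1,1 for degrees 0…10.
Finally multiplying by (1 + z + z^2 + z^3), the product of all factors after the first has coefficients 0,1,2,2,2,2,2,2,2,2,2 for degrees 0…10.
[z^10] = 1·2 + 1·2 + 1·2 = 6.

6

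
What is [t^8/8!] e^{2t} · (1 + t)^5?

The EGF product rule gives c_8 = Σ_{k_1+k_2=8} C(8; k_1,k_2) · ∏ g_i(k_i), where e^{2t} gives (2)^k; (1+t)^5 gives the falling factorial (5)_k.
g_1(k) for k = 0…8: 1, 2, 4, 8, 16, 32, 64, 128, 256.
g_2(k) for k = 0…8: 1, 5, 20, 60, 120, 120, 0, 0, 0.
c_8 = Σ_k C(8,k)·g_1(k)·g_2(8−k) = 56·8·120 + 70·16·120 + 56·32·60 + 28·64·20 + 8·128·5 + 1·256·1 = 53760 + 134400 + 107520 + 35840 + 5120 + 256 = 336896.

336896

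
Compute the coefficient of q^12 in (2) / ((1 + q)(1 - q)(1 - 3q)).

Partial fractions give a closed form: a_n = (1/4)·(-1)^n + (-1/2)·1^n + (9/4)·3^n.
At n = 12: a_12 = 1195742.

1195742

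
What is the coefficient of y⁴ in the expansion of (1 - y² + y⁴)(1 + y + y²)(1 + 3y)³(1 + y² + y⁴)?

(1 - y² + y⁴) has coefficients 1,0,-1,0,1 for degrees 0…4.
(1 + y + y²) has coefficients 1,1,1,0,0 for degrees 0…4.
Multiplying by (1 + 3y)³ gives running coefficients 1,10,37,63,54 for degrees 0…4.
Finally multiplying by (1 + y² + y⁴), the product of all factors after the first has coefficients 1,10,38,73,92 for degrees 0…4.
[y⁴] = 1·92 − 1·38 + 1·1 = 55.

55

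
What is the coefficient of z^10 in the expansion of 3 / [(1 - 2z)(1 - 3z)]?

Partial fractions give a closed form: a_n = (-6)·2^n + (9)·3^n.
At n = 10: a_10 = 525297.

525297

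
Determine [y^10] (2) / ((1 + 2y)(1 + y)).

The denominator gives the recurrence a_n = −3a_(n−1) − 2a_(n−2) for n ≥ 2; the numerator fixes a_0 = 2, a_1 = -6.
Iterating: 2, -6, 14, -30, 62, -126, 254, -510, 1022, -2046, 4094, so a_10 = 4094.

4094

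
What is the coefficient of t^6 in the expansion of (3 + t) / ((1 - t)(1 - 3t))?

3643

Partial fractions give a closed form: a_n = (-2)·1^n + (5)·3^n.
At n = 6: a_6 = 3643.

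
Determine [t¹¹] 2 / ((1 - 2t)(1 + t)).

The denominator gives the recurrence a_n = a_(n−1) + 2a_(n−2) for n ≥ 2; the numerator fixes a_0 = 2, a_1 = 2.
Iterating: 2, 2, 6, 10, 22, 42, 86, 170, 342, 682, 1366, 2730, so a_11 = 2730.

2730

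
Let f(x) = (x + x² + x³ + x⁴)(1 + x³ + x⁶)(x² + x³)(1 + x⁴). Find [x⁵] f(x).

(x + x² + x³ + x⁴) has coefficients 0,1,1,1,1 for degrees 0…4.
(1 + x³ + x⁶) has coefficients 1,0,0,1,0,0 for degrees 0…5.
Multiplying by (x² + x³) gives running coefficients 0,0,1,1,0,1 for degrees 0…5.
Finally multiplying by (1 + x⁴), the product of all factors after the first has coefficients 0,0,1,1,0,1 for degrees 0…5.
[x⁵] = 1·0 + 1·1 + 1·1 + 1·0 = 2.

2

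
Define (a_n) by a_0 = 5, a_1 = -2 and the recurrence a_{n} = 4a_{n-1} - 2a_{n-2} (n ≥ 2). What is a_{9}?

-109856

The ordinary generating function has denominator 1 - 4t + 2t^2.
Iterating the recurrence: a_0,…,a_{9} = 5, -2, -18, -68, -236, -808, -2760, -9424, -32176, -109856.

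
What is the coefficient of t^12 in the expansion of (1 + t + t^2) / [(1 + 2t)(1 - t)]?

2049

The denominator gives the recurrence a_n = −a_(n−1) + 2a_(n−2) for n ≥ 3; the numerator fixes a_0 = 1, a_1 = 0, a_2 = 3.
Iterating: 1, 0, 3, -3, 9, -15, 33, -63, 129, -255, 513, -1023, 2049, so a_12 = 2049.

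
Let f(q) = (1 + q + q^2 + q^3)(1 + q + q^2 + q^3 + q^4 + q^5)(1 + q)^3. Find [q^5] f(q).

(1 + q + q^2 + q^3) has coefficients 1,1,1,1 for degrees 0…3.
(1 + q + q^2 + q^3 + q^4 + q^5) has coefficients 1,1,1,1,1,1 for degrees 0…5.
Finally multiplying by (1 + q)^3, the product of all factors after the first has coefficients 1,4,7,8,8,8 for degrees 0…5.
[q^5] = 1·8 + 1·8 + 1·8 + 1·7 = 31.

31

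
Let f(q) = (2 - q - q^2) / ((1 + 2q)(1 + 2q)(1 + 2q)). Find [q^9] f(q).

-63232

The denominator gives the recurrence a_n = −6a_(n−1) − 12a_(n−2) − 8a_(n−3) for n ≥ 3; the numerator fixes a_0 = 2, a_1 = -13, a_2 = 53.
Iterating: 2, -13, 53, -178, 536, -1504, 4016, -10336, 25856, -63232, so a_9 = -63232.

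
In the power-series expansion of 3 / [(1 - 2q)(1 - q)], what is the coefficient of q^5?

Partial fractions give a closed form: a_n = (6)·2^n + (-3)·1^n.
At n = 5: a_5 = 189.

189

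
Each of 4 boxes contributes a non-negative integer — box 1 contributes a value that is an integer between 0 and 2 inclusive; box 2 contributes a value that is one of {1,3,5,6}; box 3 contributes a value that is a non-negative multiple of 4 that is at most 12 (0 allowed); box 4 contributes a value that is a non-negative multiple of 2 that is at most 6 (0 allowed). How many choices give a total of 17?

13

The generating function for the choices is (1 + y + y²)·(y + y³ + y⁵ + y⁶)·(1 + y⁴ + y⁸ + y¹²)·(1 + y² + y⁴ + y⁶); the count is [y¹⁷].
(1 + y + y²) has coefficients 1,1,1 for degrees 0…2.
(y + y³ + y⁵ + y⁶) has coefficients 0,1,0,1,0,1,1,0,0,0,0,0,0,0,0,0,0,0 for degrees 0…17.
Multiplying by (1 + y⁴ + y⁸ + y¹²) gives running coefficients 0,1,0,1,0,2,1,1,0,2,1,1,0,2,1,1,0,1 for degrees 0…17.
Finally multiplying by (1 + y² + y⁴ + y⁶), the product of all factors after the first has coefficients 0,1,0,2,0,4,1,5,1,6,2,6,2,6,2,6,2,5 for degrees 0…17.
[y¹⁷] = 1·5 + 1·2 + 1·6 = 13.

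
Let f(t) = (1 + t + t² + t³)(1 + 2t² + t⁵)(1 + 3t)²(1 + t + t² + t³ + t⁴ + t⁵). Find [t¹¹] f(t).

(1 + t + t² + t³) has coefficients 1,1,1,1 for degrees 0…3.
(1 + 2t² + t⁵) has coefficients 1,0,2,0,0,1,0,0,0,0,0,0 for degrees 0…11.
Multiplying by (1 + 3t)² gives running coefficients 1,6,11,12,18,1,6,9,0,0,0,0 for degrees 0…11.
Finally multiplying by (1 + t + t² + t³ + t⁴ + t⁵), the product of all factors after the first has coefficients 1,7,18,30,48,49,54,57,46,34,16,15 for degrees 0…11.
[t¹¹] = 1·15 + 1·16 + 1·34 + 1·46 = 111.

111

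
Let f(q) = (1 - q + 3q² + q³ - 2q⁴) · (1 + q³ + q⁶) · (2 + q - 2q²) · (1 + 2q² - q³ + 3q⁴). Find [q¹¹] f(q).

(1 - q + 3q² + q³ - 2q⁴) has coefficients 1,-1,3,1,-2 for degrees 0…4.
(1 + q³ + q⁶) has coefficients 1,0,0,1,0,0,1,0,0,0,0,0 for degrees 0…11.
Multiplying by (2 + q - 2q²) gives running coefficients 2,1,-2,2,1,-2,2,1,-2,0,0,0 for degrees 0…11.
Finally multiplying by (1 + 2q² - q³ + 3q⁴), the product of all factors after the first has coefficients 2,1,2,2,2,7,-4,2,7,-6,1,5 for degrees 0…11.
[q¹¹] = 1·5 − 1·1 + 3·(-6) + 1·7 − 2·2 = -11.

-11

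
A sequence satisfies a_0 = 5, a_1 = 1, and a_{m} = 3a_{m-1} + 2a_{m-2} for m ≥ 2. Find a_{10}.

303277

The ordinary generating function has denominator 1 - 3x - 2x^2.
Iterating the recurrence: a_0,…,a_{10} = 5, 1, 13, 41, 149, 529, 1885, 6713, 23909, 85153, 303277.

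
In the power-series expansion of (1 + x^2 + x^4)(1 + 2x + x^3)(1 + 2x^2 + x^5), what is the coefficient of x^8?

(1 + x^2 + x^4) has coefficients 1,0,1,0,1 for degrees 0…4.
(1 + 2x + x^3) has coefficients 1,2,0,1,0,0,0,0,0 for degrees 0…8.
Finally multiplying by (1 + 2x^2 + x^5), the product of all factors after the first has coefficients 1,2,2,5,0,3,2,0,1 for degrees 0…8.
[x^8] = 1·1 + 1·2 + 1·0 = 3.

3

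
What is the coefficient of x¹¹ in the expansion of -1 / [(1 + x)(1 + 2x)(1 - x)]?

2730

Partial fractions give a closed form: a_n = (1/2)·(-1)^n + (-4/3)·(-2)^n + (-1/6)·1^n.
At n = 11: a_11 = 2730.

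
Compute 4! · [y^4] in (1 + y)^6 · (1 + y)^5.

7920

The EGF product rule gives c_4 = Σ_{k_1+k_2=4} C(4; k_1,k_2) · ∏ g_i(k_i), where (1+y)^6 gives the falling factorial (6)_k; (1+y)^5 gives the falling factorial (5)_k.
g_1(k) for k = 0…4: 1, 6, 30, 120, 360.
g_2(k) for k = 0…4: 1, 5, 20, 60, 120.
c_4 = Σ_k C(4,k)·g_1(k)·g_2(4−k) = 1·1·120 + 4·6·60 + 6·30·20 + 4·120·5 + 1·360·1 = 120 + 1440 + 3600 + 2400 + 360 = 7920.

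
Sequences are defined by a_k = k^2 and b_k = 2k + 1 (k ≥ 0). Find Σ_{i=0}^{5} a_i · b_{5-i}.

Write out a_i and b_{5-i} for i = 0,…,5 and sum the products.
Σ = 0·11 + 1·9 + 4·7 + 9·5 + 16·3 + 25·1 = 155.

155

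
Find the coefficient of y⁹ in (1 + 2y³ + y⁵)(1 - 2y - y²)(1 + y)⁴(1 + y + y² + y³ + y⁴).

-102

(1 + 2y³ + y⁵) has coefficients 1,0,0,2,0,1 for degrees 0…5.
(1 - 2y - y²) has coefficients 1,-2,-1,0,0,0,0,0,0,0 for degrees 0…9.
Multiplying by (1 + y)⁴ gives running coefficients 1,2,-3,-12,-13,-6,-1,0,0,0 for degrees 0…9.
Finally multiplying by (1 + y + y² + y³ + y⁴), the product of all factors after the first has coefficients 1,3,0,-12,-25,-32,-35,-32,-20,-7 for degrees 0…9.
[y⁹] = 1·(-7) + 2·(-35) + 1·(-25) = -102.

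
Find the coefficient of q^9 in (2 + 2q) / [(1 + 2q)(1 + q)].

The denominator gives the recurrence a_n = −3a_(n−1) − 2a_(n−2) for n ≥ 3; the numerator fixes a_0 = 2, a_1 = -4, a_2 = 8.
Iterating: 2, -4, 8, -16, 32, -64, 128, -256, 512, -1024, so a_9 = -1024.

-1024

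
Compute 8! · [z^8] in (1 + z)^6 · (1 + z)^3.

The EGF product rule gives c_8 = Σ_{k_1+k_2=8} C(8; k_1,k_2) · ∏ g_i(k_i), where (1+z)^6 gives the falling factorial (6)_k; (1+z)^3 gives the falling factorial (3)_k.
g_1(k) for k = 0…8: 1, 6, 30, 120, 360, 720, 720, 0, 0.
g_2(k) for k = 0…8: 1, 3, 6, 6, 0, 0, 0, 0, 0.
c_8 = Σ_k C(8,k)·g_1(k)·g_2(8−k) = 56·720·6 + 28·720·6 = 241920 + 120960 = 362880.

362880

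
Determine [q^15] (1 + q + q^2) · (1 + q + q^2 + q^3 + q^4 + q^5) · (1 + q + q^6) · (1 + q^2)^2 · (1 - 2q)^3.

-13

(1 + q + q^2) has coefficients 1,1,1 for degrees 0…2.
(1 + q + q^2 + q^3 + q^4 + q^5) has coefficients 1,1,1,1,1,1,0,0,0,0,0,0,0,0,0,0 for degrees 0…15.
Multiplying by (1 + q + q^6) gives running coefficients 1,2,2,2,2,2,2,1,1,1,1,1,0,0,0,0 for degrees 0…15.
Multiplying by (1 + q^2)^2 gives running coefficients 1,2,4,6,7,8,8,7,7,5,5,4,3,3,1,1 for degrees 0…15.
Finally multiplying by (1 - 2q)^3, the product of all factors after the first has coefficients 1,-4,4,-2,3,6,-4,-1,-3,-17,3,-22,-1,-7,-13,7 for degrees 0…15.
[q^15] = 1·7 + 1·(-13) + 1·(-7) = -13.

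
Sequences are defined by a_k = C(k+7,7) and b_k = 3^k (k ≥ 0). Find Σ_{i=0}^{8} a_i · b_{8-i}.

The convolution is the t^8 coefficient of A(t)B(t).
Σ = 1·6561 + 8·2187 + 36·729 + 120·243 + 330·81 + 792·27 + 1716·9 + 3432·3 + 6435·1 = 159750.

159750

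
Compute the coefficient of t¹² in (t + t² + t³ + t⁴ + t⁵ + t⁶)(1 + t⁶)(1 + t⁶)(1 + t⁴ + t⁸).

(t + t² + t³ + t⁴ + t⁵ + t⁶) has coefficients 0,1,1,1,1,1,1 for degrees 0…6.
(1 + t⁶) has coefficients 1,0,0,0,0,0,1,0,0,0,0,0,0 for degrees 0…12.
Multiplying by (1 + t⁶) gives running coefficients 1,0,0,0,0,0,2,0,0,0,0,0,1 for degrees 0…12.
Finally multiplying by (1 + t⁴ + t⁸), the product of all factors after the first has coefficients 1,0,0,0,1,0,2,0,1,0,2,0,1 for degrees 0…12.
[t¹²] = 1·0 + 1·2 + 1·0 + 1·1 + 1·0 + 1·2 = 5.

5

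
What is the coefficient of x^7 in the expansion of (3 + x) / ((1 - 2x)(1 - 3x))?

The denominator gives the recurrence a_n = 5a_(n−1) − 6a_(n−2) for n ≥ 2; the numerator fixes a_0 = 3, a_1 = 16.
Iterating: 3, 16, 62, 214, 698, 2206, 6842, 20974, so a_7 = 20974.

20974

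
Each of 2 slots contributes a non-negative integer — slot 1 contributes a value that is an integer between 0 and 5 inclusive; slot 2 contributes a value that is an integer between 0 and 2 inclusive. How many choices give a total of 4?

The generating function for the choices is (1 + z + z^2 + z^3 + z^4 + z^5)·(1 + z + z^2); the count is [z^4].
(1 + z + z^2 + z^3 + z^4 + z^5) has coefficients 1,1,1,1,1 for degrees 0…4.
(1 + z + z^2) has coefficients 1,1,1,0,0 for degrees 0…4.
[z^4] = 1·0 + 1·0 + 1·1 + 1·1 + 1·1 = 3.

3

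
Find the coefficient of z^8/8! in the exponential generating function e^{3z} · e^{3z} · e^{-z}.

390625

The EGF product rule gives c_8 = Σ_{k_1+k_2+k_3=8} C(8; k_1,k_2,k_3) · ∏ g_i(k_i), where e^{3z} gives (3)^k; e^{3z} gives (3)^k; e^{-z} gives (-1)^k.
g_1(k) for k = 0…8: 1, 3, 9, 27, 81, 243, 729, 2187, 6561.
g_2(k) for k = 0…8: 1, 3, 9, 27, 81, 243, 729, 2187, 6561.
g_3(k) for k = 0…8: 1, -1, 1, -1, 1, -1, 1, -1, 1.
First combine the last two factors: h(k) = Σ_j C(k,j)·g_2(j)·g_3(k−j) for k = 0…8: 1, 2, 4, 8, 16, 32, 64, 128, 256.
c_8 = Σ_k C(8,k)·g_1(k)·h(8−k) = 1·1·256 + 8·3·128 + 28·9·64 + 56·27·32 + 70·81·16 + 56·243·8 + 28·729·4 + 8·2187·2 + 1·6561·1 = 256 + 3072 + 16128 + 48384 + 90720 + 108864 + 81648 + 34992 + 6561 = 390625.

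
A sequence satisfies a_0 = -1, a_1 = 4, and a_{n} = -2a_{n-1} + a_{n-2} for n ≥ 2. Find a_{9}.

4348

The ordinary generating function has denominator 1 + 2q - q^2.
Iterating the recurrence: a_0,…,a_{9} = -1, 4, -9, 22, -53, 128, -309, 746, -1801, 4348.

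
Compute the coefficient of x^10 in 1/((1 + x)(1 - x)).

The denominator gives the recurrence a_n = a_(n−2) for n ≥ 2; the numerator fixes a_0 = 1, a_1 = 0.
Iterating: 1, 0, 1, 0, 1, 0, 1, 0, 1, 0, 1, so a_10 = 1.

1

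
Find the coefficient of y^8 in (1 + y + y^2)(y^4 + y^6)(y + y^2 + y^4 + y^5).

4

(1 + y + y^2) has coefficients 1,1,1 for degrees 0…2.
(y^4 + y^6) has coefficients 0,0,0,0,1,0,1,0,0 for degrees 0…8.
Finally multiplying by (y + y^2 + y^4 + y^5), the product of all factors after the first has coefficients 0,0,0,0,0,1,1,1,2 for degrees 0…8.
[y^8] = 1·2 + 1·1 + 1·1 = 4.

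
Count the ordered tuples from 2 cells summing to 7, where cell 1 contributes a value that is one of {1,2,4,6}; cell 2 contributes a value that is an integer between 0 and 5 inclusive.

The generating function for the choices is (q + q² + q⁴ + q⁶)·(1 + q + q² + q³ + q⁴ + q⁵); the count is [q⁷].
(q + q² + q⁴ + q⁶) has coefficients 0,1,1,0,1,0,1 for degrees 0…6.
(1 + q + q² + q³ + q⁴ + q⁵) has coefficients 1,1,1,1,1,1,0,0 for degrees 0…7.
[q⁷] = 1·0 + 1·1 + 1·1 + 1·1 = 3.

3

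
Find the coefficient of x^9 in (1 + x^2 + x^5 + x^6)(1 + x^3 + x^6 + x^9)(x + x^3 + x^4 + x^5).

6

(1 + x^2 + x^5 + x^6) has coefficients 1,0,1,0,0,1,1 for degrees 0…6.
(1 + x^3 + x^6 + x^9) has coefficients 1,0,0,1,0,0,1,0,0,1 for degrees 0…9.
Finally multiplying by (x + x^3 + x^4 + x^5), the product of all factors after the first has coefficients 0,1,0,1,2,1,1,2,1,1 for degrees 0…9.
[x^9] = 1·1 + 1·2 + 1·2 + 1·1 = 6.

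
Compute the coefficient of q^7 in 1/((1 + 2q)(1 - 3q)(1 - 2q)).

The denominator gives the recurrence a_n = 3a_(n−1) + 4a_(n−2) − 12a_(n−3) for n ≥ 3; the numerator fixes a_0 = 1, a_1 = 3, a_2 = 13.
Iterating: 1, 3, 13, 39, 133, 399, 1261, 3783, so a_7 = 3783.

3783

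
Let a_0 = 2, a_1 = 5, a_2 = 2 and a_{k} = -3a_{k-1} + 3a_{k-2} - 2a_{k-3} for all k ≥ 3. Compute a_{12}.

-952411

The ordinary generating function has denominator 1 + 3z - 3z^2 + 2z^3.
Iterating the recurrence: a_0,…,a_{12} = 2, 5, 2, 5, -19, 68, -271, 1055, -4114, 16049, -62599, 244172, -952411.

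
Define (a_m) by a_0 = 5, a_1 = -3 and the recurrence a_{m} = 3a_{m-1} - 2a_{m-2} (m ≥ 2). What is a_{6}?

-499

The ordinary generating function has denominator 1 - 3y + 2y^2.
Iterating the recurrence: a_0,…,a_{6} = 5, -3, -19, -51, -115, -243, -499.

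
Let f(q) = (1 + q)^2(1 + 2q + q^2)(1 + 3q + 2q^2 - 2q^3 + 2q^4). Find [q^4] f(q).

19

(1 + q)^2 has coefficients 1,2,1 for degrees 0…2.
(1 + 2q + q^2) has coefficients 1,2,1,0,0 for degrees 0…4.
Finally multiplying by (1 + 3q + 2q^2 - 2q^3 + 2q^4), the product of all factors after the first has coefficients 1,5,9,5,0 for degrees 0…4.
[q^4] = 1·0 + 2·5 + 1·9 = 19.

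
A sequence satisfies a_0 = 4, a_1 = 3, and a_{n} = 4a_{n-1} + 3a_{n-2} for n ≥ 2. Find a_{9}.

1063635

The ordinary generating function has denominator 1 - 4q - 3q^2.
Iterating the recurrence: a_0,…,a_{9} = 4, 3, 24, 105, 492, 2283, 10608, 49281, 228948, 1063635.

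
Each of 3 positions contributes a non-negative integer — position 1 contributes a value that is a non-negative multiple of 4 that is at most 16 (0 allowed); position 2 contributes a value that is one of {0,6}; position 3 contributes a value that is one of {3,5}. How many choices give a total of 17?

The generating function for the choices is (1 + q⁴ + q⁸ + q¹² + q¹⁶)·(1 + q⁶)·(q³ + q⁵); the count is [q¹⁷].
(1 + q⁴ + q⁸ + q¹² + q¹⁶) has coefficients 1,0,0,0,1,0,0,0,1,0,0,0,1,0,0,0,1 for degrees 0…16.
(1 + q⁶) has coefficients 1,0,0,0,0,0,1,0,0,0,0,0,0,0,0,0,0,0 for degrees 0…17.
Finally multiplying by (q³ + q⁵), the product of all factors after the first has coefficients 0,0,0,1,0,1,0,0,0,1,0,1,0,0,0,0,0,0 for degrees 0…17.
[q¹⁷] = 1·0 + 1·0 + 1·1 + 1·1 + 1·0 = 2.

2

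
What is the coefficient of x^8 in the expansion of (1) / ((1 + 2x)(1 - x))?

171

Partial fractions give a closed form: a_n = (2/3)·(-2)^n + (1/3)·1^n.
At n = 8: a_8 = 171.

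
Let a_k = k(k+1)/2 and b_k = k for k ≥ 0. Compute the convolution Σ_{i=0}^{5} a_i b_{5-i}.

Write out a_i and b_{5-i} for i = 0,…,5 and sum the products.
Σ = 0·5 + 1·4 + 3·3 + 6·2 + 10·1 + 15·0 = 35.

35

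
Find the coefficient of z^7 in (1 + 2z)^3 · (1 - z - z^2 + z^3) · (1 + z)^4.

-9

(1 + 2z)^3 has coefficients 1,6,12,8 for degrees 0…3.
(1 - z - z^2 + z^3) has coefficients 1,-1,-1,1,0,0,0,0 for degrees 0…7.
Finally multiplying by (1 + z)^4, the product of all factors after the first has coefficients 1,3,1,-5,-5,1,3,1 for degrees 0…7.
[z^7] = 1·1 + 6·3 + 12·1 + 8·(-5) = -9.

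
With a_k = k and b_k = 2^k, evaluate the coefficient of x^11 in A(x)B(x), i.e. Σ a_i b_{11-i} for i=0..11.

Write out a_i and b_{11-i} for i = 0,…,11 and sum the products.
Σ = 0·2048 + 1·1024 + 2·512 + 3·256 + 4·128 + 5·64 + 6·32 + 7·16 + 8·8 + 9·4 + 10·2 + 11·1 = 4083.

4083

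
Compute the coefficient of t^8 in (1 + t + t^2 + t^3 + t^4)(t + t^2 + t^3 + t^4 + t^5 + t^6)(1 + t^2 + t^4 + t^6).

(1 + t + t^2 + t^3 + t^4) has coefficients 1,1,1,1,1 for degrees 0…4.
(t + t^2 + t^3 + t^4 + t^5 + t^6) has coefficients 0,1,1,1,1,1,1,0,0 for degrees 0…8.
Finally multiplying by (1 + t^2 + t^4 + t^6), the product of all factors after the first has coefficients 0,1,1,2,2,3,3,3,3 for degrees 0…8.
[t^8] = 1·3 + 1·3 + 1·3 + 1·3 + 1·2 = 14.

14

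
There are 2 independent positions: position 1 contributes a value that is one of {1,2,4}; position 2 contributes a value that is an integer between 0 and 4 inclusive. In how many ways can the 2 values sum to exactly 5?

The generating function for the choices is (q + q^2 + q^4)·(1 + q + q^2 + q^3 + q^4); the count is [q^5].
(q + q^2 + q^4) has coefficients 0,1,1,0,1 for degrees 0…4.
(1 + q + q^2 + q^3 + q^4) has coefficients 1,1,1,1,1,0 for degrees 0…5.
[q^5] = 1·1 + 1·1 + 1·1 = 3.

3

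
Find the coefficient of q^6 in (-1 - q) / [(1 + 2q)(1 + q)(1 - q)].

-43

Partial fractions give a closed form: a_n = (-2/3)·(-2)^n + (-1/3)·1^n.
At n = 6: a_6 = -43.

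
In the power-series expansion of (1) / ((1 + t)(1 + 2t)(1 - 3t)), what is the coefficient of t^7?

Partial fractions give a closed form: a_n = (-1/4)·(-1)^n + (4/5)·(-2)^n + (9/20)·3^n.
At n = 7: a_7 = 882.

882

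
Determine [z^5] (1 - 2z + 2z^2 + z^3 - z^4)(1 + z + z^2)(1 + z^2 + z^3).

2

(1 - 2z + 2z^2 + z^3 - z^4) has coefficients 1,-2,2,1,-1 for degrees 0…4.
(1 + z + z^2) has coefficients 1,1,1,0,0,0 for degrees 0…5.
Finally multiplying by (1 + z^2 + z^3), the product of all factors after the first has coefficients 1,1,2,2,2,1 for degrees 0…5.
[z^5] = 1·1 − 2·2 + 2·2 + 1·2 − 1·1 = 2.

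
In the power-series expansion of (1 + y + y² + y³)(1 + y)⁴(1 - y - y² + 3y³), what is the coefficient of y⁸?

(1 + y + y² + y³) has coefficients 1,1,1,1 for degrees 0…3.
(1 + y)⁴ has coefficients 1,4,6,4,1,0,0,0,0 for degrees 0…8.
Finally multiplying by (1 - y - y² + 3y³), the product of all factors after the first has coefficients 1,3,1,-3,3,13,11,3,0 for degrees 0…8.
[y⁸] = 1·0 + 1·3 + 1·11 + 1·13 = 27.

27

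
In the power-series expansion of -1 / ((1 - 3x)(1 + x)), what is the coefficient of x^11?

The denominator gives the recurrence a_n = 2a_(n−1) + 3a_(n−2) for n ≥ 2; the numerator fixes a_0 = -1, a_1 = -2.
Iterating: -1, -2, -7, -20, -61, -182, -547, -1640, -4921, -14762, -44287, -132860, so a_11 = -132860.

-132860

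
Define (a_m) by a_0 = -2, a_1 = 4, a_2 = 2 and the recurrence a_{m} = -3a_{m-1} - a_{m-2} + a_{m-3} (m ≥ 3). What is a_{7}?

The ordinary generating function has denominator 1 + 3q + q^2 - q^3.
Iterating the recurrence: a_0,…,a_{7} = -2, 4, 2, -12, 38, -100, 250, -612.

-612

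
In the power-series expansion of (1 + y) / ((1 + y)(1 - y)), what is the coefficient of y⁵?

1

The denominator gives the recurrence a_n = a_(n−2) for n ≥ 2; the numerator fixes a_0 = 1, a_1 = 1.
Iterating: 1, 1, 1, 1, 1, 1, so a_5 = 1.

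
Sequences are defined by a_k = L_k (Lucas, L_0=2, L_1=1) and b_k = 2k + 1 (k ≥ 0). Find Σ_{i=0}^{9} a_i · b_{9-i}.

816

Write out a_i and b_{9-i} for i = 0,…,9 and sum the products.
Σ = 2·19 + 1·17 + 3·15 + 4·13 + 7·11 + 11·9 + 18·7 + 29·5 + 47·3 + 76·1 = 816.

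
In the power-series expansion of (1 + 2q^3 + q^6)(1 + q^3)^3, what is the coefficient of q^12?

5

(1 + 2q^3 + q^6) has coefficients 1,0,0,2,0,0,1 for degrees 0…6.
(1 + q^3)^3 has coefficients 1,0,0,3,0,0,3,0,0,1,0,0,0 for degrees 0…12.
[q^12] = 1·0 + 2·1 + 1·3 = 5.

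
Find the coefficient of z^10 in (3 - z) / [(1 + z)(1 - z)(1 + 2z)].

Partial fractions give a closed form: a_n = (-2)·(-1)^n + (1/3)·1^n + (14/3)·(-2)^n.
At n = 10: a_10 = 4777.

4777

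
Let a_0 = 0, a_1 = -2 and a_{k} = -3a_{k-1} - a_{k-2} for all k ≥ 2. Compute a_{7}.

The ordinary generating function has denominator 1 + 3q + q^2.
Iterating the recurrence: a_0,…,a_{7} = 0, -2, 6, -16, 42, -110, 288, -754.

-754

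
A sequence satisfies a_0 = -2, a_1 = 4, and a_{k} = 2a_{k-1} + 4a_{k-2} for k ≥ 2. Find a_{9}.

13312

The ordinary generating function has denominator 1 - 2t - 4t^2.
Iterating the recurrence: a_0,…,a_{9} = -2, 4, 0, 16, 32, 128, 384, 1280, 4096, 13312.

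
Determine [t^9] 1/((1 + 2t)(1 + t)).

The denominator gives the recurrence a_n = −3a_(n−1) − 2a_(n−2) for n ≥ 2; the numerator fixes a_0 = 1, a_1 = -3.
Iterating: 1, -3, 7, -15, 31, -63, 127, -255, 511, -1023, so a_9 = -1023.

-1023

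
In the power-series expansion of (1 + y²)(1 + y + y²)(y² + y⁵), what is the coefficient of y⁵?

(1 + y²) has coefficients 1,0,1 for degrees 0…2.
(1 + y + y²) has coefficients 1,1,1,0,0,0 for degrees 0…5.
Finally multiplying by (y² + y⁵), the product of all factors after the first has coefficients 0,0,1,1,1,1 for degrees 0…5.
[y⁵] = 1·1 + 1·1 = 2.

2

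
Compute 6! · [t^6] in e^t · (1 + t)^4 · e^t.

The EGF product rule gives c_6 = Σ_{k_1+k_2+k_3=6} C(6; k_1,k_2,k_3) · ∏ g_i(k_i), where e^t gives (1)^k; (1+t)^4 gives the falling factorial (4)_k; e^t gives (1)^k.
g_1(k) for k = 0…6: 1, 1, 1, 1, 1, 1, 1.
g_2(k) for k = 0…6: 1, 4, 12, 24, 24, 0, 0.
g_3(k) for k = 0…6: 1, 1, 1, 1, 1, 1, 1.
First combine the last two factors: h(k) = Σ_j C(k,j)·g_2(j)·g_3(k−j) for k = 0…6: 1, 5, 21, 73, 209, 501, 1045.
c_6 = Σ_k C(6,k)·g_1(k)·h(6−k) = 1·1·1045 + 6·1·501 + 15·1·209 + 20·1·73 + 15·1·21 + 6·1·5 + 1·1·1 = 1045 + 3006 + 3135 + 1460 + 315 + 30 + 1 = 8992.

8992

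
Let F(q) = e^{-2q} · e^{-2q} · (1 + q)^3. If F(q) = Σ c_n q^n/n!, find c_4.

The EGF product rule gives c_4 = Σ_{k_1+k_2+k_3=4} C(4; k_1,k_2,k_3) · ∏ g_i(k_i), where e^{-2q} gives (-2)^k; e^{-2q} gives (-2)^k; (1+q)^3 gives the falling factorial (3)_k.
g_1(k) for k = 0…4: 1, -2, 4, -8, 16.
g_2(k) for k = 0…4: 1, -2, 4, -8, 16.
g_3(k) for k = 0…4: 1, 3, 6, 6, 0.
First combine the last two factors: h(k) = Σ_j C(k,j)·g_2(j)·g_3(k−j) for k = 0…4: 1, 1, -2, -2, 16.
c_4 = Σ_k C(4,k)·g_1(k)·h(4−k) = 1·1·16 + 4·(-2)·(-2) + 6·4·(-2) + 4·(-8)·1 + 1·16·1 = 16 + 16 − 48 − 32 + 16 = -32.

-32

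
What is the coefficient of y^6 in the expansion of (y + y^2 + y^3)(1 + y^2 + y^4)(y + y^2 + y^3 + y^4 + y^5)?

7

(y + y^2 + y^3) has coefficients 0,1,1,1 for degrees 0…3.
(1 + y^2 + y^4) has coefficients 1,0,1,0,1,0,0 for degrees 0…6.
Finally multiplying by (y + y^2 + y^3 + y^4 + y^5), the product of all factors after the first has coefficients 0,1,1,2,2,3,2 for degrees 0…6.
[y^6] = 1·3 + 1·2 + 1·2 = 7.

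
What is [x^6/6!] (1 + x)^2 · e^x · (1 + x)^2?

The EGF product rule gives c_6 = Σ_{k_1+k_2+k_3=6} C(6; k_1,k_2,k_3) · ∏ g_i(k_i), where (1+x)^2 gives the falling factorial (2)_k; e^x gives (1)^k; (1+x)^2 gives the falling factorial (2)_k.
g_1(k) for k = 0…6: 1, 2, 2, 0, 0, 0, 0.
g_2(k) for k = 0…6: 1, 1, 1, 1, 1, 1, 1.
g_3(k) for k = 0…6: 1, 2, 2, 0, 0, 0, 0.
First combine the last two factors: h(k) = Σ_j C(k,j)·g_2(j)·g_3(k−j) for k = 0…6: 1, 3, 7, 13, 21, 31, 43.
c_6 = Σ_k C(6,k)·g_1(k)·h(6−k) = 1·1·43 + 6·2·31 + 15·2·21 = 43 + 372 + 630 = 1045.

1045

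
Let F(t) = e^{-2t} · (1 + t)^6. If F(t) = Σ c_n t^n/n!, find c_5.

The EGF product rule gives c_5 = Σ_{k_1+k_2=5} C(5; k_1,k_2) · ∏ g_i(k_i), where e^{-2t} gives (-2)^k; (1+t)^6 gives the falling factorial (6)_k.
g_1(k) for k = 0…5: 1, -2, 4, -8, 16, -32.
g_2(k) for k = 0…5: 1, 6, 30, 120, 360, 720.
c_5 = Σ_k C(5,k)·g_1(k)·g_2(5−k) = 1·1·720 + 5·(-2)·360 + 10·4·120 + 10·(-8)·30 + 5·16·6 + 1·(-32)·1 = 720 − 3600 + 4800 − 2400 + 480 − 32 = -32.

-32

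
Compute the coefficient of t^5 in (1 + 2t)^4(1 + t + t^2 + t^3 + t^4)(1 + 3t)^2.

(1 + 2t)^4 has coefficients 1,8,24,32,16 for degrees 0…4.
(1 + t + t^2 + t^3 + t^4) has coefficients 1,1,1,1,1,0 for degrees 0…5.
Finally multiplying by (1 + 3t)^2, the product of all factors after the first has coefficients 1,7,16,16,16,15 for degrees 0…5.
[t^5] = 1·15 + 8·16 + 24·16 + 32·16 + 16·7 = 1151.

1151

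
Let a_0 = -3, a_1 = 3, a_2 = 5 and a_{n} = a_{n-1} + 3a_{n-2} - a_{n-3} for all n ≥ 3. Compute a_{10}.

3341

The ordinary generating function has denominator 1 - t - 3t^2 + t^3.
Iterating the recurrence: a_0,…,a_{10} = -3, 3, 5, 17, 29, 75, 145, 341, 701, 1579, 3341.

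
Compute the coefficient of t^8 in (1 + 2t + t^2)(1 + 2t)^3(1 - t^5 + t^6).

(1 + 2t + t^2) has coefficients 1,2,1 for degrees 0…2.
(1 + 2t)^3 has coefficients 1,6,12,8,0,0,0,0,0 for degrees 0…8.
Finally multiplying by (1 - t^5 + t^6), the product of all factors after the first has coefficients 1,6,12,8,0,-1,-5,-6,4 for degrees 0…8.
[t^8] = 1·4 + 2·(-6) + 1·(-5) = -13.

-13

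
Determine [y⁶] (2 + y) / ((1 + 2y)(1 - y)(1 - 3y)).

Partial fractions give a closed form: a_n = (2/5)·(-2)^n + (-1/2)·1^n + (21/10)·3^n.
At n = 6: a_6 = 1556.

1556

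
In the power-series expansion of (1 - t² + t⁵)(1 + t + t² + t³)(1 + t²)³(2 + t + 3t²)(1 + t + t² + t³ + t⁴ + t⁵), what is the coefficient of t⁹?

66

(1 - t² + t⁵) has coefficients 1,0,-1,0,0,1 for degrees 0…5.
(1 + t + t² + t³) has coefficients 1,1,1,1,0,0,0,0,0,0 for degrees 0…9.
Multiplying by (1 + t²)³ gives running coefficients 1,1,4,4,6,6,4,4,1,1 for degrees 0…9.
Multiplying by (2 + t + 3t²) gives running coefficients 2,3,12,15,28,30,32,30,18,15 for degrees 0…9.
Finally multiplying by (1 + t + t² + t³ + t⁴ + t⁵), the product of all factors after the first has coefficients 2,5,17,32,60,90,120,147,153,153 for degrees 0…9.
[t⁹] = 1·153 − 1·147 + 1·60 = 66.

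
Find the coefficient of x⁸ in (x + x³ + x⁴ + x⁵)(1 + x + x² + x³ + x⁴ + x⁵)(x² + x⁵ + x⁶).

(x + x³ + x⁴ + x⁵) has coefficients 0,1,0,1,1,1 for degrees 0…5.
(1 + x + x² + x³ + x⁴ + x⁵) has coefficients 1,1,1,1,1,1,0,0,0 for degrees 0…8.
Finally multiplying by (x² + x⁵ + x⁶), the product of all factors after the first has coefficients 0,0,1,1,1,2,3,3,2 for degrees 0…8.
[x⁸] = 1·3 + 1·2 + 1·1 + 1·1 = 7.

7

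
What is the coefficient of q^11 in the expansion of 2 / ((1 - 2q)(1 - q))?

Partial fractions give a closed form: a_n = (4)·2^n + (-2)·1^n.
At n = 11: a_11 = 8190.

8190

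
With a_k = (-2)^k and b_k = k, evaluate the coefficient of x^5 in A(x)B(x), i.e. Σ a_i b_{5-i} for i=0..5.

Write out a_i and b_{5-i} for i = 0,…,5 and sum the products.
Σ = 1·5 − 2·4 + 4·3 − 8·2 + 16·1 − 32·0 = 9.

9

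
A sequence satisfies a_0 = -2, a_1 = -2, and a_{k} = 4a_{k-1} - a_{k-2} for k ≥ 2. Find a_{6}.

The ordinary generating function has denominator 1 - 4y + y^2.
Iterating the recurrence: a_0,…,a_{6} = -2, -2, -6, -22, -82, -306, -1142.

-1142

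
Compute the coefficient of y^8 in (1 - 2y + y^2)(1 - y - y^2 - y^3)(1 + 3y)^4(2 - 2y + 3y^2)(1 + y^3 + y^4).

(1 - 2y + y^2) has coefficients 1,-2,1 for degrees 0…2.
(1 - y - y^2 - y^3) has coefficients 1,-1,-1,-1,0,0,0,0,0 for degrees 0…8.
Multiplying by (1 + 3y)^4 gives running coefficients 1,11,41,41,-93,-243,-189,-81,0 for degrees 0…8.
Multiplying by (2 - 2y + 3y^2) gives running coefficients 2,20,63,33,-145,-177,-171,-513,-405 for degrees 0…8.
Finally multiplying by (1 + y^3 + y^4), the product of all factors after the first has coefficients 2,20,63,35,-123,-94,-75,-625,-727 for degrees 0…8.
[y^8] = 1·(-727) − 2·(-625) + 1·(-75) = 448.

448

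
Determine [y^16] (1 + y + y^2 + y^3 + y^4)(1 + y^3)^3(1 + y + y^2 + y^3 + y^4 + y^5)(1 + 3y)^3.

(1 + y + y^2 + y^3 + y^4) has coefficients 1,1,1,1,1 for degrees 0…4.
(1 + y^3)^3 has coefficients 1,0,0,3,0,0,3,0,0,1,0,0,0,0,0,0,0 for degrees 0…16.
Multiplying by (1 + y + y^2 + y^3 + y^4 + y^5) gives running coefficients 1,1,1,4,4,4,6,6,6,4,4,4,1,1,1,0,0 for degrees 0…16.
Finally multiplying by (1 + 3y)^3, the product of all factors after the first has coefficients 1,10,37,67,94,175,258,276,330,382,364,310,253,226,145,63,54 for degrees 0…16.
[y^16] = 1·54 + 1·63 + 1·145 + 1·226 + 1·253 = 741.

741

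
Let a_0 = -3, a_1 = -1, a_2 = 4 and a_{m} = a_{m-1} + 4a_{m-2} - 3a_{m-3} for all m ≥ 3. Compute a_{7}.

The ordinary generating function has denominator 1 - x - 4x^2 + 3x^3.
Iterating the recurrence: a_0,…,a_{7} = -3, -1, 4, 9, 28, 52, 137, 261.

261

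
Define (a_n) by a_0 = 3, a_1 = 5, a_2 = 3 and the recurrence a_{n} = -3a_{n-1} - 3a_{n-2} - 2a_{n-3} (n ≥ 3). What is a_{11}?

The ordinary generating function has denominator 1 + 3t + 3t^2 + 2t^3.
Iterating the recurrence: a_0,…,a_{11} = 3, 5, 3, -30, 71, -129, 234, -457, 927, -1878, 3767, -7521.

-7521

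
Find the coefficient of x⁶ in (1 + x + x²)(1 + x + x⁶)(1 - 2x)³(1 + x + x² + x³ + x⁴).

-2

(1 + x + x²) has coefficients 1,1,1 for degrees 0…2.
(1 + x + x⁶) has coefficients 1,1,0,0,0,0,1 for degrees 0…6.
Multiplying by (1 - 2x)³ gives running coefficients 1,-5,6,4,-8,0,1 for degrees 0…6.
Finally multiplying by (1 + x + x² + x³ + x⁴), the product of all factors after the first has coefficients 1,-4,2,6,-2,-3,3 for degrees 0…6.
[x⁶] = 1·3 + 1·(-3) + 1·(-2) = -2.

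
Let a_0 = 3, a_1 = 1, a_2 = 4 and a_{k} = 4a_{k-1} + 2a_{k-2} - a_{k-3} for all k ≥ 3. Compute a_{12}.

The ordinary generating function has denominator 1 - 4q - 2q^2 + q^3.
Iterating the recurrence: a_0,…,a_{12} = 3, 1, 4, 15, 67, 294, 1295, 5701, 25100, 110507, 486527, 2142022, 9430635.

9430635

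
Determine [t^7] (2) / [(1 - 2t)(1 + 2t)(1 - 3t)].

The denominator gives the recurrence a_n = 3a_(n−1) + 4a_(n−2) − 12a_(n−3) for n ≥ 3; the numerator fixes a_0 = 2, a_1 = 6, a_2 = 26.
Iterating: 2, 6, 26, 78, 266, 798, 2522, 7566, so a_7 = 7566.

7566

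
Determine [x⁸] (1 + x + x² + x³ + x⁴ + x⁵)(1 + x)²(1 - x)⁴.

2

(1 + x + x² + x³ + x⁴ + x⁵) has coefficients 1,1,1,1,1,1 for degrees 0…5.
(1 + x)² has coefficients 1,2,1,0,0,0,0,0,0 for degrees 0…8.
Finally multiplying by (1 - x)⁴, the product of all factors after the first has coefficients 1,-2,-1,4,-1,-2,1,0,0 for degrees 0…8.
[x⁸] = 1·0 + 1·0 + 1·1 + 1·(-2) + 1·(-1) + 1·4 = 2.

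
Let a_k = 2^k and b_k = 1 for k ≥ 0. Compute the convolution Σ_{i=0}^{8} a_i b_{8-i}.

511

Write out a_i and b_{8-i} for i = 0,…,8 and sum the products.
Σ = 1·1 + 2·1 + 4·1 + 8·1 + 16·1 + 32·1 + 64·1 + 128·1 + 256·1 = 511.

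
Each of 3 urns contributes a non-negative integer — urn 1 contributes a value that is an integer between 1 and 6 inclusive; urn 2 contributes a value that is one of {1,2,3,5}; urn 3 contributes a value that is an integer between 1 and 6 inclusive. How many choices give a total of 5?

The generating function for the choices is (x + x^2 + x^3 + x^4 + x^5 + x^6)·(x + x^2 + x^3 + x^5)·(x + x^2 + x^3 + x^4 + x^5 + x^6); the count is [x^5].
(x + x^2 + x^3 + x^4 + x^5 + x^6) has coefficients 0,1,1,1,1,1 for degrees 0…5.
(x + x^2 + x^3 + x^5) has coefficients 0,1,1,1,0,1 for degrees 0…5.
Finally multiplying by (x + x^2 + x^3 + x^4 + x^5 + x^6), the product of all factors after the first has coefficients 0,0,1,2,3,3 for degrees 0…5.
[x^5] = 1·3 + 1·2 + 1·1 + 1·0 + 1·0 = 6.

6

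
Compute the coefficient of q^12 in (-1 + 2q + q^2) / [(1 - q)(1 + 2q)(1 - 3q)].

-108200

The denominator gives the recurrence a_n = 2a_(n−1) + 5a_(n−2) − 6a_(n−3) for n ≥ 3; the numerator fixes a_0 = -1, a_1 = 0, a_2 = -4.
Iterating: -1, 0, -4, -2, -24, -34, -176, -378, -1432, -3698, -12288, -34474, -108200, so a_12 = -108200.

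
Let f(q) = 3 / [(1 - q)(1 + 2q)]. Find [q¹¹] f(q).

-4095

The denominator gives the recurrence a_n = −a_(n−1) + 2a_(n−2) for n ≥ 2; the numerator fixes a_0 = 3, a_1 = -3.
Iterating: 3, -3, 9, -15, 33, -63, 129, -255, 513, -1023, 2049, -4095, so a_11 = -4095.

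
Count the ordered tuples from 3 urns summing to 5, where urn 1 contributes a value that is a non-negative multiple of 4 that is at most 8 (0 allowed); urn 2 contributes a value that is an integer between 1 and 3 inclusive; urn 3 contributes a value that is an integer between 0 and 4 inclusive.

The generating function for the choices is (1 + y⁴ + y⁸)·(y + y² + y³)·(1 + y + y² + y³ + y⁴); the count is [y⁵].
(1 + y⁴ + y⁸) has coefficients 1,0,0,0,1,0 for degrees 0…5.
(y + y² + y³) has coefficients 0,1,1,1,0,0 for degrees 0…5.
Finally multiplying by (1 + y + y² + y³ + y⁴), the product of all factors after the first has coefficients 0,1,2,3,3,3 for degrees 0…5.
[y⁵] = 1·3 + 1·1 = 4.

4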